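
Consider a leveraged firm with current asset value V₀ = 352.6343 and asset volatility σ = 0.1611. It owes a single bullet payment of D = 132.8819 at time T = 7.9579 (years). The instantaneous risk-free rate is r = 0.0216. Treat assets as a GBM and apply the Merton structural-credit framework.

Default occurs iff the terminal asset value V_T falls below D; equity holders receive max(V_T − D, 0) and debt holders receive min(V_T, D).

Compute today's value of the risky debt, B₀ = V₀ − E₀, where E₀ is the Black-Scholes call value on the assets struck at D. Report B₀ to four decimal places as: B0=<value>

B0=111.7326

d₁ = [ln(V₀/D) + (r + σ²/2)T] / (σ√T)
   = [ln(352.6343/132.8819) + (0.0216 + 0.5·0.1611²)·7.9579] / (0.1611·√7.9579)
   = [0.975971 + 0.275157] / 0.454459 = 2.753005
d₂ = d₁ − σ√T = 2.753005 − 0.454459 = 2.298546
N(d₁) = 0.997047,  N(d₂) = 0.989235,  e^(−rT) = 0.842071
E₀ = V₀·N(d₁) − D·e^(−rT)·N(d₂)
   = 352.6343·0.997047 − 132.8819·0.842071·0.989235 = 240.901703
B₀ = V₀ − E₀ = 352.6343 − 240.901703 = 111.732597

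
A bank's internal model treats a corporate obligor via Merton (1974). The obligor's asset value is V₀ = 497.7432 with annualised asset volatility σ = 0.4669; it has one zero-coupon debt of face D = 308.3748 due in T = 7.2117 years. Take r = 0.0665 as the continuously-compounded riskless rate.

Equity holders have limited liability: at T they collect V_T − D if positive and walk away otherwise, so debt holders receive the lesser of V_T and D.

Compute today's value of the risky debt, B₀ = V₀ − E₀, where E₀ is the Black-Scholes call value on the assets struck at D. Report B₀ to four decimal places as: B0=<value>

d₁ = [ln(V₀/D) + (r + σ²/2)T] / (σ√T)
   = [ln(497.7432/308.3748) + (0.0665 + 0.5·0.4669²)·7.2117] / (0.4669·√7.2117)
   = [0.478768 + 1.265638] / 1.253842 = 1.391249
d₂ = d₁ − σ√T = 1.391249 − 1.253842 = 0.137407
N(d₁) = 0.917925,  N(d₂) = 0.554646,  e^(−rT) = 0.619045
E₀ = V₀·N(d₁) − D·e^(−rT)·N(d₂)
   = 497.7432·0.917925 − 308.3748·0.619045·0.554646 = 351.010357
B₀ = V₀ − E₀ = 497.7432 − 351.010357 = 146.732843

B0=146.7328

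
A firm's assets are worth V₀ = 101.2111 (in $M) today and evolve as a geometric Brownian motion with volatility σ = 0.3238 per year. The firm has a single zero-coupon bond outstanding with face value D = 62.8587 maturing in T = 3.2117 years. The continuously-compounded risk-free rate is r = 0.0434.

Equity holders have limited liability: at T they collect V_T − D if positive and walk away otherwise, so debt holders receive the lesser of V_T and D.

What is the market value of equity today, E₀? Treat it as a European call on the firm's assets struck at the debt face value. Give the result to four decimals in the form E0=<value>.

E0=49.6428

d₁ = [ln(V₀/D) + (r + σ²/2)T] / (σ√T)
   = [ln(101.2111/62.8587) + (0.0434 + 0.5·0.3238²)·3.2117] / (0.3238·√3.2117)
   = [0.476319 + 0.307755] / 0.580289 = 1.351179
d₂ = d₁ − σ√T = 1.351179 − 0.580289 = 0.770890
N(d₁) = 0.911681,  N(d₂) = 0.779614,  e^(−rT) = 0.869891
E₀ = V₀·N(d₁) − D·e^(−rT)·N(d₂)
   = 101.2111·0.911681 − 62.8587·0.869891·0.779614 = 49.642790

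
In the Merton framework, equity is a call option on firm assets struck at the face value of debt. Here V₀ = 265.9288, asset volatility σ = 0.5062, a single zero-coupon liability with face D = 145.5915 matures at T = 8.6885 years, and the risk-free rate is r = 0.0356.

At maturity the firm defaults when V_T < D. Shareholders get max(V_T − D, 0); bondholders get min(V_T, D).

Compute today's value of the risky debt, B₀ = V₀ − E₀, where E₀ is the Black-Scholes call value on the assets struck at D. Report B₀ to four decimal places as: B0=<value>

B0=70.9270

d₁ = [ln(V₀/D) + (r + σ²/2)T] / (σ√T)
   = [ln(265.9288/145.5915) + (0.0356 + 0.5·0.5062²)·8.6885] / (0.5062·√8.6885)
   = [0.602424 + 1.422474] / 1.492088 = 1.357090
d₂ = d₁ − σ√T = 1.357090 − 1.492088 = -0.134998
N(d₁) = 0.912624,  N(d₂) = 0.446307,  e^(−rT) = 0.733953
E₀ = V₀·N(d₁) − D·e^(−rT)·N(d₂)
   = 265.9288·0.912624 − 145.5915·0.733953·0.446307 = 195.001814
B₀ = V₀ − E₀ = 265.9288 − 195.001814 = 70.926986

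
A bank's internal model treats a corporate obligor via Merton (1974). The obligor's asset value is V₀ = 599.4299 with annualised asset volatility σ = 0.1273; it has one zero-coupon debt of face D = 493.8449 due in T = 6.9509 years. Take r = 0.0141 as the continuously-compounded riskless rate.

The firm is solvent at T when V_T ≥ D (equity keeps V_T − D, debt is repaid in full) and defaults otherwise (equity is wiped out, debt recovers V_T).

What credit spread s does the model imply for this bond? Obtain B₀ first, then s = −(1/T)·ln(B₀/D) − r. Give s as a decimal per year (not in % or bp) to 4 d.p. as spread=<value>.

d₁ = [ln(V₀/D) + (r + σ²/2)T] / (σ√T)
   = [ln(599.4299/493.8449) + (0.0141 + 0.5·0.1273²)·6.9509] / (0.1273·√6.9509)
   = [0.193758 + 0.154328] / 0.335621 = 1.037140
d₂ = d₁ − σ√T = 1.037140 − 0.335621 = 0.701519
N(d₁) = 0.850165,  N(d₂) = 0.758511,  e^(−rT) = 0.906642
E₀ = V₀·N(d₁) − D·e^(−rT)·N(d₂)
   = 599.4299·0.850165 − 493.8449·0.906642·0.758511 = 169.998289
B₀ = V₀ − E₀ = 599.4299 − 169.998289 = 429.431611
spread = −(1/T)·ln(B₀/D) − r = −(1/6.9509)·ln(429.431611/493.8449) − 0.0141 = 0.00600661

spread=0.0060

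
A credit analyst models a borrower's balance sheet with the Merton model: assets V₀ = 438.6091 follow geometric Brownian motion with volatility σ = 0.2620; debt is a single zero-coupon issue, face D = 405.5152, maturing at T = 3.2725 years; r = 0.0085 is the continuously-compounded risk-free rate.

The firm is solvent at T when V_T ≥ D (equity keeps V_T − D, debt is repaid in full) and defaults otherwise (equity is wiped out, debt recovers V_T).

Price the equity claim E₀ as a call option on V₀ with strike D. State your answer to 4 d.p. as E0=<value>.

d₁ = [ln(V₀/D) + (r + σ²/2)T] / (σ√T)
   = [ln(438.6091/405.5152) + (0.0085 + 0.5·0.2620²)·3.2725] / (0.2620·√3.2725)
   = [0.078450 + 0.140135] / 0.473959 = 0.461190
d₂ = d₁ − σ√T = 0.461190 − 0.473959 = -0.012770
N(d₁) = 0.677669,  N(d₂) = 0.494906,  e^(−rT) = 0.972567
E₀ = V₀·N(d₁) − D·e^(−rT)·N(d₂)
   = 438.6091·0.677669 − 405.5152·0.972567·0.494906 = 102.045430

E0=102.0454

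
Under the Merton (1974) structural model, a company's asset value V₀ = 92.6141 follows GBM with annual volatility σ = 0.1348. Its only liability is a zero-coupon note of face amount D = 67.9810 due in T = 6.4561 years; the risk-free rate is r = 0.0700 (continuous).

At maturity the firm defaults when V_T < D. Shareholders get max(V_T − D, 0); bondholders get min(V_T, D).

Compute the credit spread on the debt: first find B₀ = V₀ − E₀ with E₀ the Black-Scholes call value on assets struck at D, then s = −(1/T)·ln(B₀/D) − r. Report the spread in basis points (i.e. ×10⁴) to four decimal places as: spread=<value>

d₁ = [ln(V₀/D) + (r + σ²/2)T] / (σ√T)
   = [ln(92.6141/67.9810) + (0.0700 + 0.5·0.1348²)·6.4561] / (0.1348·√6.4561)
   = [0.309213 + 0.510584] / 0.342511 = 2.393489
d₂ = d₁ − σ√T = 2.393489 − 0.342511 = 2.050977
N(d₁) = 0.991656,  N(d₂) = 0.979865,  e^(−rT) = 0.636401
E₀ = V₀·N(d₁) − D·e^(−rT)·N(d₂)
   = 92.6141·0.991656 − 67.9810·0.636401·0.979865 = 49.449216
B₀ = V₀ − E₀ = 92.6141 − 49.449216 = 43.164884
spread = −(1/T)·ln(B₀/D) − r = −(1/6.4561)·ln(43.164884/67.9810) − 0.0700 = 0.00035222
in basis points: 0.00035222 × 10⁴ = 3.5222 bp

spread=3.5222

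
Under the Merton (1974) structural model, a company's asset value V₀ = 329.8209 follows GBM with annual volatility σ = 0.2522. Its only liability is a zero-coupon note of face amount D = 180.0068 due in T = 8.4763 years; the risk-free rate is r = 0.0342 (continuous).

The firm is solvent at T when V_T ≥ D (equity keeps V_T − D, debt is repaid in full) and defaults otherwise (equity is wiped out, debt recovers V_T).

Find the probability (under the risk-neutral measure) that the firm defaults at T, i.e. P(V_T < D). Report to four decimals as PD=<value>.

PD=0.1970

d₁ = [ln(V₀/D) + (r + σ²/2)T] / (σ√T)
   = [ln(329.8209/180.0068) + (0.0342 + 0.5·0.2522²)·8.4763] / (0.2522·√8.4763)
   = [0.605555 + 0.559456] / 0.734257 = 1.586653
d₂ = d₁ − σ√T = 1.586653 − 0.734257 = 0.852396
risk-neutral PD = N(−d₂) = N(-0.852396) = 0.196997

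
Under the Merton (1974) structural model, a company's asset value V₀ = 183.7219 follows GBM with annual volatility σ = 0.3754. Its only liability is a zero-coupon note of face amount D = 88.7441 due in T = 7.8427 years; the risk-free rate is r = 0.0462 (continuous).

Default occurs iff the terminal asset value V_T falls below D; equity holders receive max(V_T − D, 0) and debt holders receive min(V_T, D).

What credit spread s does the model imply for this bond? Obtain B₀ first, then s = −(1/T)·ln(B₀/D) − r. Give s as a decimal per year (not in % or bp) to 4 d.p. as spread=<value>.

d₁ = [ln(V₀/D) + (r + σ²/2)T] / (σ√T)
   = [ln(183.7219/88.7441) + (0.0462 + 0.5·0.3754²)·7.8427] / (0.3754·√7.8427)
   = [0.727666 + 0.914950] / 1.051301 = 1.562460
d₂ = d₁ − σ√T = 1.562460 − 1.051301 = 0.511159
N(d₁) = 0.940910,  N(d₂) = 0.695380,  e^(−rT) = 0.696051
E₀ = V₀·N(d₁) − D·e^(−rT)·N(d₂)
   = 183.7219·0.940910 − 88.7441·0.696051·0.695380 = 129.911898
B₀ = V₀ − E₀ = 183.7219 − 129.911898 = 53.810002
spread = −(1/T)·ln(B₀/D) − r = −(1/7.8427)·ln(53.810002/88.7441) − 0.0462 = 0.01759150

spread=0.0176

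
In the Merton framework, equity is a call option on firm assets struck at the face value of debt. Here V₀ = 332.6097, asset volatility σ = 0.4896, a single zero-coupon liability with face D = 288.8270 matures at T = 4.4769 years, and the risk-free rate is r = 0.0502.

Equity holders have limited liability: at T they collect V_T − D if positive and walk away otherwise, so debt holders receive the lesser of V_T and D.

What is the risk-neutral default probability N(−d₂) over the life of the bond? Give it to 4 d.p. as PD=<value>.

d₁ = [ln(V₀/D) + (r + σ²/2)T] / (σ√T)
   = [ln(332.6097/288.8270) + (0.0502 + 0.5·0.4896²)·4.4769] / (0.4896·√4.4769)
   = [0.141142 + 0.761315] / 1.035929 = 0.871157
d₂ = d₁ − σ√T = 0.871157 − 1.035929 = -0.164772
risk-neutral PD = N(−d₂) = N(0.164772) = 0.565438

PD=0.5654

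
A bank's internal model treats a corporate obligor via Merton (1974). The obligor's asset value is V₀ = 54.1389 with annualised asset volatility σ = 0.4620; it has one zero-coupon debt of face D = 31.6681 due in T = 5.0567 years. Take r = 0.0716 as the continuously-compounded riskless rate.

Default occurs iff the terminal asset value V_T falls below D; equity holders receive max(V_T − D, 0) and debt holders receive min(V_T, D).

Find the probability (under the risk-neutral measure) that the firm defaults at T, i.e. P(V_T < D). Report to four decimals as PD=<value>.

d₁ = [ln(V₀/D) + (r + σ²/2)T] / (σ√T)
   = [ln(54.1389/31.6681) + (0.0716 + 0.5·0.4620²)·5.0567] / (0.4620·√5.0567)
   = [0.536243 + 0.901721] / 1.038904 = 1.384116
d₂ = d₁ − σ√T = 1.384116 − 1.038904 = 0.345211
risk-neutral PD = N(−d₂) = N(-0.345211) = 0.364968

PD=0.3650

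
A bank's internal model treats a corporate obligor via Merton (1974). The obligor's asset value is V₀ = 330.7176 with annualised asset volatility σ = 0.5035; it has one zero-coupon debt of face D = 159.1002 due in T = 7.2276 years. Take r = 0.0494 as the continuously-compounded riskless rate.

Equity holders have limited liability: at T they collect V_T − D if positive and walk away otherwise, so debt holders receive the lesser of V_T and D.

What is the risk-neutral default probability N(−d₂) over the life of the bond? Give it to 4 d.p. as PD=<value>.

PD=0.4493

d₁ = [ln(V₀/D) + (r + σ²/2)T] / (σ√T)
   = [ln(330.7176/159.1002) + (0.0494 + 0.5·0.5035²)·7.2276] / (0.5035·√7.2276)
   = [0.731731 + 1.273186] / 1.353619 = 1.481153
d₂ = d₁ − σ√T = 1.481153 − 1.353619 = 0.127533
risk-neutral PD = N(−d₂) = N(-0.127533) = 0.449259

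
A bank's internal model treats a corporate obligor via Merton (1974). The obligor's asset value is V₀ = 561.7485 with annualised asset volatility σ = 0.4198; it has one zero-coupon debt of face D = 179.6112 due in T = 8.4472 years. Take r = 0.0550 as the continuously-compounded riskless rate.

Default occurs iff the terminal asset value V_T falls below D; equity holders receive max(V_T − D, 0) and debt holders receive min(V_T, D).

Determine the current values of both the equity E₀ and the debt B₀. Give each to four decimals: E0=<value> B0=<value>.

E0=460.7885 B0=100.9600

d₁ = [ln(V₀/D) + (r + σ²/2)T] / (σ√T)
   = [ln(561.7485/179.6112) + (0.0550 + 0.5·0.4198²)·8.4472] / (0.4198·√8.4472)
   = [1.140260 + 1.208930] / 1.220110 = 1.925392
d₂ = d₁ − σ√T = 1.925392 − 1.220110 = 0.705283
N(d₁) = 0.972910,  N(d₂) = 0.759683,  e^(−rT) = 0.628389
E₀ = V₀·N(d₁) − D·e^(−rT)·N(d₂)
   = 561.7485·0.972910 − 179.6112·0.628389·0.759683 = 460.788521
B₀ = V₀ − E₀ = 561.7485 − 460.788521 = 100.959979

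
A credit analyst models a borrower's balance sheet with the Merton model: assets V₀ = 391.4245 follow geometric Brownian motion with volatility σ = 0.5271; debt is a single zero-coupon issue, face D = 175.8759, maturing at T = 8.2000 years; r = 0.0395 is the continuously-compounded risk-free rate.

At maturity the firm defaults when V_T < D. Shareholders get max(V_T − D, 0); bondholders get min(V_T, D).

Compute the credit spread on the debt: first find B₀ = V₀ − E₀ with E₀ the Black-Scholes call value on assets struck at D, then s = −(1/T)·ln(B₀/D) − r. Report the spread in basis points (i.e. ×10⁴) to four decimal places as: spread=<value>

d₁ = [ln(V₀/D) + (r + σ²/2)T] / (σ√T)
   = [ln(391.4245/175.8759) + (0.0395 + 0.5·0.5271²)·8.2000] / (0.5271·√8.2000)
   = [0.800014 + 1.463021] / 1.509385 = 1.499310
d₂ = d₁ − σ√T = 1.499310 − 1.509385 = -0.010075
N(d₁) = 0.933103,  N(d₂) = 0.495981,  e^(−rT) = 0.723323
E₀ = V₀·N(d₁) − D·e^(−rT)·N(d₂)
   = 391.4245·0.933103 − 175.8759·0.723323·0.495981 = 302.143319
B₀ = V₀ − E₀ = 391.4245 − 302.143319 = 89.281181
spread = −(1/T)·ln(B₀/D) − r = −(1/8.2000)·ln(89.281181/175.8759) − 0.0395 = 0.04318145
in basis points: 0.04318145 × 10⁴ = 431.8145 bp

spread=431.8145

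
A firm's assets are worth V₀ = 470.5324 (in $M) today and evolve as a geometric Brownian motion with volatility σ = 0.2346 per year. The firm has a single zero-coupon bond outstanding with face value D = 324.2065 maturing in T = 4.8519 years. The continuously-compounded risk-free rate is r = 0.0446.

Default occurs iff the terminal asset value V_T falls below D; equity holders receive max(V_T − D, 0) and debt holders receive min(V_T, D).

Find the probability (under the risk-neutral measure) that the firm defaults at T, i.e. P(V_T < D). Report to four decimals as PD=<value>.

d₁ = [ln(V₀/D) + (r + σ²/2)T] / (σ√T)
   = [ln(470.5324/324.2065) + (0.0446 + 0.5·0.2346²)·4.8519] / (0.2346·√4.8519)
   = [0.372484 + 0.349912] / 0.516754 = 1.397950
d₂ = d₁ − σ√T = 1.397950 − 0.516754 = 0.881196
risk-neutral PD = N(−d₂) = N(-0.881196) = 0.189106

PD=0.1891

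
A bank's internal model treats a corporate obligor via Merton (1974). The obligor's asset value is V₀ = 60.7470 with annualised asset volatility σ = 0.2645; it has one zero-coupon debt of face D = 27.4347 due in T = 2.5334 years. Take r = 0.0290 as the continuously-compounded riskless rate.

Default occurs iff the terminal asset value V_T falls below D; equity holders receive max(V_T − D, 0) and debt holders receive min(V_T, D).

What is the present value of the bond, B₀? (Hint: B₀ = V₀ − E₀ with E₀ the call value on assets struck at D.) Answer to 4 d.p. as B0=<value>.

d₁ = [ln(V₀/D) + (r + σ²/2)T] / (σ√T)
   = [ln(60.7470/27.4347) + (0.0290 + 0.5·0.2645²)·2.5334] / (0.2645·√2.5334)
   = [0.794909 + 0.162087] / 0.420996 = 2.273174
d₂ = d₁ − σ√T = 2.273174 − 0.420996 = 1.852179
N(d₁) = 0.988492,  N(d₂) = 0.968000,  e^(−rT) = 0.929165
E₀ = V₀·N(d₁) − D·e^(−rT)·N(d₂)
   = 60.7470·0.988492 − 27.4347·0.929165·0.968000 = 35.372287
B₀ = V₀ − E₀ = 60.7470 − 35.372287 = 25.374713

B0=25.3747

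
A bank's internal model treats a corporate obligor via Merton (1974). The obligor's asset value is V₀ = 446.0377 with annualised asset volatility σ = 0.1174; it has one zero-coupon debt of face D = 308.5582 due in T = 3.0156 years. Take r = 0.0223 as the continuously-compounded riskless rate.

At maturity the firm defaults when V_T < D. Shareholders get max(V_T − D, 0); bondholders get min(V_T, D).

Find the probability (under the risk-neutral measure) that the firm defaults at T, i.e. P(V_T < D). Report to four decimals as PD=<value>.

d₁ = [ln(V₀/D) + (r + σ²/2)T] / (σ√T)
   = [ln(446.0377/308.5582) + (0.0223 + 0.5·0.1174²)·3.0156] / (0.1174·√3.0156)
   = [0.368493 + 0.088030] / 0.203871 = 2.239274
d₂ = d₁ − σ√T = 2.239274 − 0.203871 = 2.035403
risk-neutral PD = N(−d₂) = N(-2.035403) = 0.020905

PD=0.0209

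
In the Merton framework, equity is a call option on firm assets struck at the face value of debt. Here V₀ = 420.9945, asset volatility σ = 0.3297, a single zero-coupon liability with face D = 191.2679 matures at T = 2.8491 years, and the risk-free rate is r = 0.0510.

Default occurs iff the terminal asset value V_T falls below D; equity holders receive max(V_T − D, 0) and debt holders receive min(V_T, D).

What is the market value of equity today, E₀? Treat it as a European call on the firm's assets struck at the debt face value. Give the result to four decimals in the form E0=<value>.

d₁ = [ln(V₀/D) + (r + σ²/2)T] / (σ√T)
   = [ln(420.9945/191.2679) + (0.0510 + 0.5·0.3297²)·2.8491] / (0.3297·√2.8491)
   = [0.788945 + 0.300156] / 0.556510 = 1.957019
d₂ = d₁ − σ√T = 1.957019 − 0.556510 = 1.400510
N(d₁) = 0.974827,  N(d₂) = 0.919320,  e^(−rT) = 0.864759
E₀ = V₀·N(d₁) − D·e^(−rT)·N(d₂)
   = 420.9945·0.974827 − 191.2679·0.864759·0.919320 = 258.340876

E0=258.3409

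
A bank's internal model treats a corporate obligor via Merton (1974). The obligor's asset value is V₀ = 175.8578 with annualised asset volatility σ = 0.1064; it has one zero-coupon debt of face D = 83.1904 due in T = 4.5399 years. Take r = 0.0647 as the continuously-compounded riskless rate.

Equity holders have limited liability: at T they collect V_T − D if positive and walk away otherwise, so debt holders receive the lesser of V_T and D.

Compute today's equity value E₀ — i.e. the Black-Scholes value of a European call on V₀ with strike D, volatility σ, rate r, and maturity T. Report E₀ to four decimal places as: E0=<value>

E0=113.8413

d₁ = [ln(V₀/D) + (r + σ²/2)T] / (σ√T)
   = [ln(175.8578/83.1904) + (0.0647 + 0.5·0.1064²)·4.5399] / (0.1064·√4.5399)
   = [0.748544 + 0.319430] / 0.226707 = 4.710810
d₂ = d₁ − σ√T = 4.710810 − 0.226707 = 4.484103
N(d₁) = 0.999999,  N(d₂) = 0.999996,  e^(−rT) = 0.745477
E₀ = V₀·N(d₁) − D·e^(−rT)·N(d₂)
   = 175.8578·0.999999 − 83.1904·0.745477·0.999996 = 113.841313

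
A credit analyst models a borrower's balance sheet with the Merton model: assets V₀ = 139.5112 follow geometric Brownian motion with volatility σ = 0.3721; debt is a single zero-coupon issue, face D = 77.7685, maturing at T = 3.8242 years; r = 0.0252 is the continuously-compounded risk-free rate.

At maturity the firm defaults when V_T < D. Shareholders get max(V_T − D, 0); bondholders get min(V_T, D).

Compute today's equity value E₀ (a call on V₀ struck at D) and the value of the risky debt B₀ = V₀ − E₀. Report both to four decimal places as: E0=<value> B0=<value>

E0=75.4078 B0=64.1034

d₁ = [ln(V₀/D) + (r + σ²/2)T] / (σ√T)
   = [ln(139.5112/77.7685) + (0.0252 + 0.5·0.3721²)·3.8242] / (0.3721·√3.8242)
   = [0.584408 + 0.361116] / 0.727662 = 1.299400
d₂ = d₁ − σ√T = 1.299400 − 0.727662 = 0.571738
N(d₁) = 0.903097,  N(d₂) = 0.716250,  e^(−rT) = 0.908128
E₀ = V₀·N(d₁) − D·e^(−rT)·N(d₂)
   = 139.5112·0.903097 − 77.7685·0.908128·0.716250 = 75.407823
B₀ = V₀ − E₀ = 139.5112 − 75.407823 = 64.103377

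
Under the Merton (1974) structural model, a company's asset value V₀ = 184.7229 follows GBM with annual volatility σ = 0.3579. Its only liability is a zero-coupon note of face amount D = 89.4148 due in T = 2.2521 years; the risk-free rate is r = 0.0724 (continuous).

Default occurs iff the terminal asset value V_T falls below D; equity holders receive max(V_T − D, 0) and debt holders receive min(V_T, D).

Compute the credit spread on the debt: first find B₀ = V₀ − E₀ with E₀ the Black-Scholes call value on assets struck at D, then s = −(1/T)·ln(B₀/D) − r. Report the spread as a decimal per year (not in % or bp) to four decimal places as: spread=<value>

spread=0.0075

d₁ = [ln(V₀/D) + (r + σ²/2)T] / (σ√T)
   = [ln(184.7229/89.4148) + (0.0724 + 0.5·0.3579²)·2.2521] / (0.3579·√2.2521)
   = [0.725571 + 0.307290] / 0.537100 = 1.923032
d₂ = d₁ − σ√T = 1.923032 − 0.537100 = 1.385931
N(d₁) = 0.972762,  N(d₂) = 0.917116,  e^(−rT) = 0.849547
E₀ = V₀·N(d₁) − D·e^(−rT)·N(d₂)
   = 184.7229·0.972762 − 89.4148·0.849547·0.917116 = 110.025375
B₀ = V₀ − E₀ = 184.7229 − 110.025375 = 74.697525
spread = −(1/T)·ln(B₀/D) − r = −(1/2.2521)·ln(74.697525/89.4148) − 0.0724 = 0.00745403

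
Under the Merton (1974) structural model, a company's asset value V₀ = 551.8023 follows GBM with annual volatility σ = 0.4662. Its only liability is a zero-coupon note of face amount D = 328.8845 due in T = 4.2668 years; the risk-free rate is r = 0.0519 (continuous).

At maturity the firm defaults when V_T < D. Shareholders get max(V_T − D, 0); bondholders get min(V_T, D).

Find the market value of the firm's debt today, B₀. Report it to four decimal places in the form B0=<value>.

B0=219.8424

d₁ = [ln(V₀/D) + (r + σ²/2)T] / (σ√T)
   = [ln(551.8023/328.8845) + (0.0519 + 0.5·0.4662²)·4.2668] / (0.4662·√4.2668)
   = [0.517483 + 0.685125] / 0.962994 = 1.248823
d₂ = d₁ − σ√T = 1.248823 − 0.962994 = 0.285829
N(d₁) = 0.894135,  N(d₂) = 0.612496,  e^(−rT) = 0.801358
E₀ = V₀·N(d₁) − D·e^(−rT)·N(d₂)
   = 551.8023·0.894135 − 328.8845·0.801358·0.612496 = 331.959905
B₀ = V₀ − E₀ = 551.8023 − 331.959905 = 219.842395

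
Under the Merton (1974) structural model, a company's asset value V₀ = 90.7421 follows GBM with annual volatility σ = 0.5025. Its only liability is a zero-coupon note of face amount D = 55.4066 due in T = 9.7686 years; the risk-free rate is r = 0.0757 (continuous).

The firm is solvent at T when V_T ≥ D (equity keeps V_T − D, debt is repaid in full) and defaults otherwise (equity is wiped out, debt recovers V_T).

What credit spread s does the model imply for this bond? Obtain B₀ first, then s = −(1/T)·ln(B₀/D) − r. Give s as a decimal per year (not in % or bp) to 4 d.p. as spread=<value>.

d₁ = [ln(V₀/D) + (r + σ²/2)T] / (σ√T)
   = [ln(90.7421/55.4066) + (0.0757 + 0.5·0.5025²)·9.7686] / (0.5025·√9.7686)
   = [0.493323 + 1.972799] / 1.570552 = 1.570227
d₂ = d₁ − σ√T = 1.570227 − 1.570552 = -0.000325
N(d₁) = 0.941819,  N(d₂) = 0.499870,  e^(−rT) = 0.477361
E₀ = V₀·N(d₁) − D·e^(−rT)·N(d₂)
   = 90.7421·0.941819 − 55.4066·0.477361·0.499870 = 72.241581
B₀ = V₀ − E₀ = 90.7421 − 72.241581 = 18.500519
spread = −(1/T)·ln(B₀/D) − r = −(1/9.7686)·ln(18.500519/55.4066) − 0.0757 = 0.03658834

spread=0.0366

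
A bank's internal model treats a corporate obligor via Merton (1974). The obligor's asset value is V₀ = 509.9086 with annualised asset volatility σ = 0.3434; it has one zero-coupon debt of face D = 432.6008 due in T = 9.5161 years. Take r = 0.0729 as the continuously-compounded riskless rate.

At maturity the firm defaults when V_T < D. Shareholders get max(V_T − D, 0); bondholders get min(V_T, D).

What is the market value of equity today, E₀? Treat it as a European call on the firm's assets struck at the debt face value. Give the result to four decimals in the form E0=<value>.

E0=331.9747

d₁ = [ln(V₀/D) + (r + σ²/2)T] / (σ√T)
   = [ln(509.9086/432.6008) + (0.0729 + 0.5·0.3434²)·9.5161] / (0.3434·√9.5161)
   = [0.164416 + 1.254810] / 1.059326 = 1.339744
d₂ = d₁ − σ√T = 1.339744 − 1.059326 = 0.280417
N(d₁) = 0.909836,  N(d₂) = 0.610421,  e^(−rT) = 0.499712
E₀ = V₀·N(d₁) − D·e^(−rT)·N(d₂)
   = 509.9086·0.909836 − 432.6008·0.499712·0.610421 = 331.974747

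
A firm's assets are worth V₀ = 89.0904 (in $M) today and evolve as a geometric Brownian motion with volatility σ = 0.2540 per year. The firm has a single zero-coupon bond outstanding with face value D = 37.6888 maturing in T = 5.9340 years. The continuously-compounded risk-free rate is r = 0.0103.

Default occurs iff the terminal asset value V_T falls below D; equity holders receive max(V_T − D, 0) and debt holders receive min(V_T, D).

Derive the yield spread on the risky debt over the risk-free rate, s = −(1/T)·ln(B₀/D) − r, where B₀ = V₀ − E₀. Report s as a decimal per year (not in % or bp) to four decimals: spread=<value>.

d₁ = [ln(V₀/D) + (r + σ²/2)T] / (σ√T)
   = [ln(89.0904/37.6888) + (0.0103 + 0.5·0.2540²)·5.9340] / (0.2540·√5.9340)
   = [0.860289 + 0.252539] / 0.618739 = 1.798542
d₂ = d₁ − σ√T = 1.798542 − 0.618739 = 1.179803
N(d₁) = 0.963954,  N(d₂) = 0.880961,  e^(−rT) = 0.940710
E₀ = V₀·N(d₁) − D·e^(−rT)·N(d₂)
   = 89.0904·0.963954 − 37.6888·0.940710·0.880961 = 54.645295
B₀ = V₀ − E₀ = 89.0904 − 54.645295 = 34.445105
spread = −(1/T)·ln(B₀/D) − r = −(1/5.9340)·ln(34.445105/37.6888) − 0.0103 = 0.00486617

spread=0.0049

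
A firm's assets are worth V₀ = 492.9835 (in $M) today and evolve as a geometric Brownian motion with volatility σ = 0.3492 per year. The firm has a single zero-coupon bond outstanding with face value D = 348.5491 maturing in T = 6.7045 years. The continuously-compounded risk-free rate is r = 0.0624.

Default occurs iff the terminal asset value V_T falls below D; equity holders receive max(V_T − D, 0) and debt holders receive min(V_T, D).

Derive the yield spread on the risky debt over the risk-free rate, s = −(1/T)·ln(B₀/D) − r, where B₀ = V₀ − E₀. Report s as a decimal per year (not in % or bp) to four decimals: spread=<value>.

d₁ = [ln(V₀/D) + (r + σ²/2)T] / (σ√T)
   = [ln(492.9835/348.5491) + (0.0624 + 0.5·0.3492²)·6.7045] / (0.3492·√6.7045)
   = [0.346697 + 0.827136] / 0.904185 = 1.298222
d₂ = d₁ − σ√T = 1.298222 − 0.904185 = 0.394036
N(d₁) = 0.902894,  N(d₂) = 0.653223,  e^(−rT) = 0.658125
E₀ = V₀·N(d₁) − D·e^(−rT)·N(d₂)
   = 492.9835·0.902894 − 348.5491·0.658125·0.653223 = 295.270038
B₀ = V₀ − E₀ = 492.9835 − 295.270038 = 197.713462
spread = −(1/T)·ln(B₀/D) − r = −(1/6.7045)·ln(197.713462/348.5491) − 0.0624 = 0.02216414

spread=0.0222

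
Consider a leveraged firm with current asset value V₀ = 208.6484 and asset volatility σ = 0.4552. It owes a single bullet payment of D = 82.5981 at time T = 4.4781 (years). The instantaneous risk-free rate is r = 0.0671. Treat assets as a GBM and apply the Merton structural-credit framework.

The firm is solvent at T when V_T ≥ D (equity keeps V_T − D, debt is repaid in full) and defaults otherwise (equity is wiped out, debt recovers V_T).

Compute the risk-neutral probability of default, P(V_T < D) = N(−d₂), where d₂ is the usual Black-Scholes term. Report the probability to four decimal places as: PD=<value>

d₁ = [ln(V₀/D) + (r + σ²/2)T] / (σ√T)
   = [ln(208.6484/82.5981) + (0.0671 + 0.5·0.4552²)·4.4781] / (0.4552·√4.4781)
   = [0.926664 + 0.764427] / 0.963272 = 1.755569
d₂ = d₁ − σ√T = 1.755569 − 0.963272 = 0.792297
risk-neutral PD = N(−d₂) = N(-0.792297) = 0.214094

PD=0.2141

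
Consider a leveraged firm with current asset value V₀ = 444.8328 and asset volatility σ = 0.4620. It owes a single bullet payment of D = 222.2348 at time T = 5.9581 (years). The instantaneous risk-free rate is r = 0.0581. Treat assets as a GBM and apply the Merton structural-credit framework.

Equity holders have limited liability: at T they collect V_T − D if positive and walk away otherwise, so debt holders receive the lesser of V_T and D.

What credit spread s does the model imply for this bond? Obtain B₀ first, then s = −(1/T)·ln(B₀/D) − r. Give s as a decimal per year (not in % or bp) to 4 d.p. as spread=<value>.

d₁ = [ln(V₀/D) + (r + σ²/2)T] / (σ√T)
   = [ln(444.8328/222.2348) + (0.0581 + 0.5·0.4620²)·5.9581] / (0.4620·√5.9581)
   = [0.693964 + 0.982026] / 1.127706 = 1.486194
d₂ = d₁ − σ√T = 1.486194 − 1.127706 = 0.358488
N(d₁) = 0.931386,  N(d₂) = 0.640011,  e^(−rT) = 0.707395
E₀ = V₀·N(d₁) − D·e^(−rT)·N(d₂)
   = 444.8328·0.931386 − 222.2348·0.707395·0.640011 = 313.696333
B₀ = V₀ − E₀ = 444.8328 − 313.696333 = 131.136467
spread = −(1/T)·ln(B₀/D) − r = −(1/5.9581)·ln(131.136467/222.2348) − 0.0581 = 0.03043426

spread=0.0304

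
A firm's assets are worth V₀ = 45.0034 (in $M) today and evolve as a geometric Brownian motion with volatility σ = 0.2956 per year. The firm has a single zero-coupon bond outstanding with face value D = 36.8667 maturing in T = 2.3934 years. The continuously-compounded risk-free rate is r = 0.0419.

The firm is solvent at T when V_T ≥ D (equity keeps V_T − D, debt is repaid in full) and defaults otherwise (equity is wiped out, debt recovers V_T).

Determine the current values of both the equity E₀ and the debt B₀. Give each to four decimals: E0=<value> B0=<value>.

E0=14.3435 B0=30.6599

d₁ = [ln(V₀/D) + (r + σ²/2)T] / (σ√T)
   = [ln(45.0034/36.8667) + (0.0419 + 0.5·0.2956²)·2.3934] / (0.2956·√2.3934)
   = [0.199429 + 0.204850] / 0.457311 = 0.884036
d₂ = d₁ − σ√T = 0.884036 − 0.457311 = 0.426724
N(d₁) = 0.811662,  N(d₂) = 0.665210,  e^(−rT) = 0.904581
E₀ = V₀·N(d₁) − D·e^(−rT)·N(d₂)
   = 45.0034·0.811662 − 36.8667·0.904581·0.665210 = 14.343500
B₀ = V₀ − E₀ = 45.0034 − 14.343500 = 30.659900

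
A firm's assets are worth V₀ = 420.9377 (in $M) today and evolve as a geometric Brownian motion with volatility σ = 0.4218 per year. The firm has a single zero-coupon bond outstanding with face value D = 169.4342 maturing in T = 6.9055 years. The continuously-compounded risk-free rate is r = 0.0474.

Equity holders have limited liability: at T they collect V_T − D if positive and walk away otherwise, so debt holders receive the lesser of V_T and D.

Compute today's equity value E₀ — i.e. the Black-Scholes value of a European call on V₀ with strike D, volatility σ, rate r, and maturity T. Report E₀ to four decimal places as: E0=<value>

d₁ = [ln(V₀/D) + (r + σ²/2)T] / (σ√T)
   = [ln(420.9377/169.4342) + (0.0474 + 0.5·0.4218²)·6.9055] / (0.4218·√6.9055)
   = [0.910020 + 0.941618] / 1.108419 = 1.670521
d₂ = d₁ − σ√T = 1.670521 − 1.108419 = 0.562101
N(d₁) = 0.952592,  N(d₂) = 0.712977,  e^(−rT) = 0.720853
E₀ = V₀·N(d₁) − D·e^(−rT)·N(d₂)
   = 420.9377·0.952592 − 169.4342·0.720853·0.712977 = 313.900945

E0=313.9009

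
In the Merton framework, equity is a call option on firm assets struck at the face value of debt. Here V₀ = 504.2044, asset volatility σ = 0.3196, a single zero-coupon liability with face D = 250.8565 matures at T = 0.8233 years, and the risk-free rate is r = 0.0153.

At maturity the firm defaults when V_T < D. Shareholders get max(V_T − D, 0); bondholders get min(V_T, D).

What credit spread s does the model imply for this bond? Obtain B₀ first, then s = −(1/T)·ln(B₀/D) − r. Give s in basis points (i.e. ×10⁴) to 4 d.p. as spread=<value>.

d₁ = [ln(V₀/D) + (r + σ²/2)T] / (σ√T)
   = [ln(504.2044/250.8565) + (0.0153 + 0.5·0.3196²)·0.8233] / (0.3196·√0.8233)
   = [0.698101 + 0.054644] / 0.289992 = 2.595745
d₂ = d₁ − σ√T = 2.595745 − 0.289992 = 2.305753
N(d₁) = 0.995281,  N(d₂) = 0.989438,  e^(−rT) = 0.987483
E₀ = V₀·N(d₁) − D·e^(−rT)·N(d₂)
   = 504.2044·0.995281 − 250.8565·0.987483·0.989438 = 256.724933
B₀ = V₀ − E₀ = 504.2044 − 256.724933 = 247.479467
spread = −(1/T)·ln(B₀/D) − r = −(1/0.8233)·ln(247.479467/250.8565) − 0.0153 = 0.00116234
in basis points: 0.00116234 × 10⁴ = 11.6234 bp

spread=11.6234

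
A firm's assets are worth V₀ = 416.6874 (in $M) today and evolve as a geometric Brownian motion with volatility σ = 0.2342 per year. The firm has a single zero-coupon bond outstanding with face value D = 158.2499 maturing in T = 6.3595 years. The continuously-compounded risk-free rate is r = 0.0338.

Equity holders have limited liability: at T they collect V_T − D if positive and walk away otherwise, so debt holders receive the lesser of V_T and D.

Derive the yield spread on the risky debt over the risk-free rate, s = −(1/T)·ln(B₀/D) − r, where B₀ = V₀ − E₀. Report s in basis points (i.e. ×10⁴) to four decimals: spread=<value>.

d₁ = [ln(V₀/D) + (r + σ²/2)T] / (σ√T)
   = [ln(416.6874/158.2499) + (0.0338 + 0.5·0.2342²)·6.3595] / (0.2342·√6.3595)
   = [0.968161 + 0.389359] / 0.590607 = 2.298518
d₂ = d₁ − σ√T = 2.298518 − 0.590607 = 1.707911
N(d₁) = 0.989234,  N(d₂) = 0.956174,  e^(−rT) = 0.806581
E₀ = V₀·N(d₁) − D·e^(−rT)·N(d₂)
   = 416.6874·0.989234 − 158.2499·0.806581·0.956174 = 290.153993
B₀ = V₀ − E₀ = 416.6874 − 290.153993 = 126.533407
spread = −(1/T)·ln(B₀/D) − r = −(1/6.3595)·ln(126.533407/158.2499) − 0.0338 = 0.00137086
in basis points: 0.00137086 × 10⁴ = 13.7086 bp

spread=13.7086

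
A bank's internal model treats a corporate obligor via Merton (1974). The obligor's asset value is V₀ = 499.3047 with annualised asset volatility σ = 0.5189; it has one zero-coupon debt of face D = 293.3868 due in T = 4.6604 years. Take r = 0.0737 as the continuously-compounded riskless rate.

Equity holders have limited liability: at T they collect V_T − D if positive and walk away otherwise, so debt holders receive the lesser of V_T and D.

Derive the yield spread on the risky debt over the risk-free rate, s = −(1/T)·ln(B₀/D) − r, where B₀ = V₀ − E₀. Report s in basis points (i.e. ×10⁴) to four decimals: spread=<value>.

spread=470.1834

d₁ = [ln(V₀/D) + (r + σ²/2)T] / (σ√T)
   = [ln(499.3047/293.3868) + (0.0737 + 0.5·0.5189²)·4.6604] / (0.5189·√4.6604)
   = [0.531725 + 0.970895] / 1.120199 = 1.341386
d₂ = d₁ − σ√T = 1.341386 − 1.120199 = 0.221187
N(d₁) = 0.910102,  N(d₂) = 0.587526,  e^(−rT) = 0.709304
E₀ = V₀·N(d₁) − D·e^(−rT)·N(d₂)
   = 499.3047·0.910102 − 293.3868·0.709304·0.587526 = 332.153948
B₀ = V₀ − E₀ = 499.3047 − 332.153948 = 167.150752
spread = −(1/T)·ln(B₀/D) − r = −(1/4.6604)·ln(167.150752/293.3868) − 0.0737 = 0.04701834
in basis points: 0.04701834 × 10⁴ = 470.1834 bp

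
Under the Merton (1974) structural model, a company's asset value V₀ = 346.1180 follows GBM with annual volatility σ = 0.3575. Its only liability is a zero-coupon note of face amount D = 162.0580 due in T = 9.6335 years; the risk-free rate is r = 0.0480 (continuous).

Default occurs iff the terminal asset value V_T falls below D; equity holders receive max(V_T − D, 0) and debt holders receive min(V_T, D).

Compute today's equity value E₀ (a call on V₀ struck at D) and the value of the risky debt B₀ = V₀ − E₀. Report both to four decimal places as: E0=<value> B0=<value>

d₁ = [ln(V₀/D) + (r + σ²/2)T] / (σ√T)
   = [ln(346.1180/162.0580) + (0.0480 + 0.5·0.3575²)·9.6335] / (0.3575·√9.6335)
   = [0.758825 + 1.078019] / 1.109604 = 1.655405
d₂ = d₁ − σ√T = 1.655405 − 1.109604 = 0.545801
N(d₁) = 0.951079,  N(d₂) = 0.707399,  e^(−rT) = 0.629765
E₀ = V₀·N(d₁) − D·e^(−rT)·N(d₂)
   = 346.1180·0.951079 − 162.0580·0.629765·0.707399 = 256.989453
B₀ = V₀ − E₀ = 346.1180 − 256.989453 = 89.128547

E0=256.9895 B0=89.1285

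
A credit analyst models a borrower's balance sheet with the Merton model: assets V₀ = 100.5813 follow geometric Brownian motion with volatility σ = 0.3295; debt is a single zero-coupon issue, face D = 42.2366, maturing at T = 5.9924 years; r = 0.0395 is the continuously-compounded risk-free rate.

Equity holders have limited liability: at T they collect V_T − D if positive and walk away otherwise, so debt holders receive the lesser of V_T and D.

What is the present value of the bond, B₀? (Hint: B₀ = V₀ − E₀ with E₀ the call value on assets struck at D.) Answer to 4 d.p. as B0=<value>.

d₁ = [ln(V₀/D) + (r + σ²/2)T] / (σ√T)
   = [ln(100.5813/42.2366) + (0.0395 + 0.5·0.3295²)·5.9924] / (0.3295·√5.9924)
   = [0.867679 + 0.561998] / 0.806596 = 1.772483
d₂ = d₁ − σ√T = 1.772483 − 0.806596 = 0.965888
N(d₁) = 0.961843,  N(d₂) = 0.832950,  e^(−rT) = 0.789228
E₀ = V₀·N(d₁) − D·e^(−rT)·N(d₂)
   = 100.5813·0.961843 − 42.2366·0.789228·0.832950 = 68.977589
B₀ = V₀ − E₀ = 100.5813 − 68.977589 = 31.603711

B0=31.6037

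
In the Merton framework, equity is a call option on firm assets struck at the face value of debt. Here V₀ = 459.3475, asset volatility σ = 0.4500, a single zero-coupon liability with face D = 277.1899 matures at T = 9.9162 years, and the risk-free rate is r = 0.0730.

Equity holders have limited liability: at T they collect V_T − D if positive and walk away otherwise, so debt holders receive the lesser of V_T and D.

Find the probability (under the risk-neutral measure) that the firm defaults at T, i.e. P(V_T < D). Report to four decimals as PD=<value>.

PD=0.4369

d₁ = [ln(V₀/D) + (r + σ²/2)T] / (σ√T)
   = [ln(459.3475/277.1899) + (0.0730 + 0.5·0.4500²)·9.9162] / (0.4500·√9.9162)
   = [0.505104 + 1.727898] / 1.417050 = 1.575810
d₂ = d₁ − σ√T = 1.575810 − 1.417050 = 0.158760
risk-neutral PD = N(−d₂) = N(-0.158760) = 0.436929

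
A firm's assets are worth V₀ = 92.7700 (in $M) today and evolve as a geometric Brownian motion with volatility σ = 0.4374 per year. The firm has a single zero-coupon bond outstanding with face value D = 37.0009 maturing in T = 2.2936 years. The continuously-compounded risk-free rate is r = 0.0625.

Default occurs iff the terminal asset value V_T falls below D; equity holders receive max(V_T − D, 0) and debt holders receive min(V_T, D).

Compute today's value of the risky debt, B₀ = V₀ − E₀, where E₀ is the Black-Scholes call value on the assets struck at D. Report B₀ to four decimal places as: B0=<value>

B0=31.2607

d₁ = [ln(V₀/D) + (r + σ²/2)T] / (σ√T)
   = [ln(92.7700/37.0009) + (0.0625 + 0.5·0.4374²)·2.2936] / (0.4374·√2.2936)
   = [0.919181 + 0.362754] / 0.662426 = 1.935212
d₂ = d₁ − σ√T = 1.935212 − 0.662426 = 1.272786
N(d₁) = 0.973518,  N(d₂) = 0.898453,  e^(−rT) = 0.866451
E₀ = V₀·N(d₁) − D·e^(−rT)·N(d₂)
   = 92.7700·0.973518 − 37.0009·0.866451·0.898453 = 61.509338
B₀ = V₀ − E₀ = 92.7700 − 61.509338 = 31.260662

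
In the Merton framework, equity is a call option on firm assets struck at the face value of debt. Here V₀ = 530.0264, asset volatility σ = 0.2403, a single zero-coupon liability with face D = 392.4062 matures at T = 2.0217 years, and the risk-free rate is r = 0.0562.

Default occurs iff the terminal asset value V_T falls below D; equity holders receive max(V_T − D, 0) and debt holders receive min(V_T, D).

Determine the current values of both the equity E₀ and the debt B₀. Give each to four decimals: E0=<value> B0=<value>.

E0=187.7378 B0=342.2886

d₁ = [ln(V₀/D) + (r + σ²/2)T] / (σ√T)
   = [ln(530.0264/392.4062) + (0.0562 + 0.5·0.2403²)·2.0217] / (0.2403·√2.0217)
   = [0.300629 + 0.171990] / 0.341674 = 1.383246
d₂ = d₁ − σ√T = 1.383246 − 0.341674 = 1.041572
N(d₁) = 0.916705,  N(d₂) = 0.851195,  e^(−rT) = 0.892597
E₀ = V₀·N(d₁) − D·e^(−rT)·N(d₂)
   = 530.0264·0.916705 − 392.4062·0.892597·0.851195 = 187.737805
B₀ = V₀ − E₀ = 530.0264 − 187.737805 = 342.288595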